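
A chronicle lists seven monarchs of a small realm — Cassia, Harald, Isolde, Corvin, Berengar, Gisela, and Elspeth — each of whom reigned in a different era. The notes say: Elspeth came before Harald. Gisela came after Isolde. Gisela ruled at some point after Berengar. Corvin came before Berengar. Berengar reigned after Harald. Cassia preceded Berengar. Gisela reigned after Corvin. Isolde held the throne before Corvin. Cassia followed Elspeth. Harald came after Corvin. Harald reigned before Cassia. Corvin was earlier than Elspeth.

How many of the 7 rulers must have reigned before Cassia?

Directly stated before Cassia: Elspeth and Harald.
Corvin reaches Cassia via Corvin → Elspeth → Cassia.
Isolde reaches Cassia via Isolde → Corvin → Elspeth → Cassia.
No chain forces Berengar (or any of the others) ahead of Cassia.
That's Corvin, Elspeth, Harald, and Isolde — 4 in all.

4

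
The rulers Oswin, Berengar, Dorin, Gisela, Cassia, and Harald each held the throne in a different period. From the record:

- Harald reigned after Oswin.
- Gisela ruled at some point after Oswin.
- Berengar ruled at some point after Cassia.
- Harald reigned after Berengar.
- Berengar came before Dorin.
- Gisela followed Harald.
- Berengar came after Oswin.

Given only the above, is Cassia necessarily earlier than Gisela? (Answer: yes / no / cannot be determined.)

Chain the constraints: Cassia → Berengar → Harald → Gisela. Each link is directly stated, so Cassia comes before Gisela.

yes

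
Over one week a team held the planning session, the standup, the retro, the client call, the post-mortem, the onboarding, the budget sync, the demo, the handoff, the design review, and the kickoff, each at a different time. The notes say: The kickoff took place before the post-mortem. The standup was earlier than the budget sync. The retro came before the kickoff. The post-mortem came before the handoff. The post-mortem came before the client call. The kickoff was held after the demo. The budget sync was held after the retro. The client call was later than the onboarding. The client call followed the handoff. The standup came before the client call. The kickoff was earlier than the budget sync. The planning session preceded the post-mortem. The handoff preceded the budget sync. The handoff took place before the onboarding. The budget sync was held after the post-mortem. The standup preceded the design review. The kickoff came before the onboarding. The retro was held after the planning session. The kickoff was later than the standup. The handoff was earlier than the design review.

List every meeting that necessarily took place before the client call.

Directly stated before the client call: the handoff, the onboarding, the post-mortem, and the standup.
The demo reaches the client call via the demo → the kickoff → the post-mortem → the client call.
The kickoff reaches the client call via the kickoff → the post-mortem → the client call.
The planning session reaches the client call via the planning session → the post-mortem → the client call.
Likewise the retro reaches the client call by chaining the stated constraints.
No chain forces the budget sync (or any of the others) ahead of the client call.

the demo, the handoff, the kickoff, the onboarding, the planning session, the post-mortem, the retro, the standup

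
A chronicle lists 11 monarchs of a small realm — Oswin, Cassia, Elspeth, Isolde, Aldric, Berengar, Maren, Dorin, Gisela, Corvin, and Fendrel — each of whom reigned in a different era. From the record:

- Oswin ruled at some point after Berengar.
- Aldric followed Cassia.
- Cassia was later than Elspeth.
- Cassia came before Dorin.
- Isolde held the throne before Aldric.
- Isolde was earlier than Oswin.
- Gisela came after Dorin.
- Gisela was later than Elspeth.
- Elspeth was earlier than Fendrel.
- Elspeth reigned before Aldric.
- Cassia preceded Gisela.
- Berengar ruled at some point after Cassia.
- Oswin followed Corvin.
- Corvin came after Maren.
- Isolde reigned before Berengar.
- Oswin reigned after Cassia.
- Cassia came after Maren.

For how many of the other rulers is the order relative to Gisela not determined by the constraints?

Forced before Gisela: Cassia, Dorin, Elspeth, and Maren.
That leaves Aldric, Berengar, Corvin, Fendrel, Isolde, and Oswin with no forced order relative to Gisela — 6.

6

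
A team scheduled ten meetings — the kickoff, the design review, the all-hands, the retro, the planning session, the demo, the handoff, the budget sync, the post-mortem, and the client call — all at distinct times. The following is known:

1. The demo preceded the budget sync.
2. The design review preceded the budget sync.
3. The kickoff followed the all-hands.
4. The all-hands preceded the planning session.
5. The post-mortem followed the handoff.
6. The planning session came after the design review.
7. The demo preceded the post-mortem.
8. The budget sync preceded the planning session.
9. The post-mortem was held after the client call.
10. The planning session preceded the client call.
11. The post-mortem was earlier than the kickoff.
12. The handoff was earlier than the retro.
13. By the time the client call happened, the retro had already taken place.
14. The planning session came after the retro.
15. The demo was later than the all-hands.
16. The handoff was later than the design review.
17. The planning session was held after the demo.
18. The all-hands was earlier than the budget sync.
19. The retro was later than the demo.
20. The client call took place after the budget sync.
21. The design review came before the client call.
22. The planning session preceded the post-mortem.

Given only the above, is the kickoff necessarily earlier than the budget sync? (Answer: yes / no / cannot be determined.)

no

Tracing the constraints gives the budget sync → the client call → the post-mortem → the kickoff, so the budget sync must come before the kickoff.
That means the kickoff cannot be before the budget sync.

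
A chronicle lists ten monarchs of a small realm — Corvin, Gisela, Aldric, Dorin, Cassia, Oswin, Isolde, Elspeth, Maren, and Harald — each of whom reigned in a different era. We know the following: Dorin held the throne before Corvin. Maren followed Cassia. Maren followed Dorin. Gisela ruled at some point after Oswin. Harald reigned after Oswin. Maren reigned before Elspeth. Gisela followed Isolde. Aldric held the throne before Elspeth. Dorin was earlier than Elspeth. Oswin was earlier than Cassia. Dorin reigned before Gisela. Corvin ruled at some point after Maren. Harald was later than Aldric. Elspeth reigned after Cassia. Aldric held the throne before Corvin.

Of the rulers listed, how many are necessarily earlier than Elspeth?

5

Directly stated before Elspeth: Aldric, Cassia, Dorin, and Maren.
Oswin reaches Elspeth via Oswin → Cassia → Elspeth.
No chain forces Harald (or any of the others) ahead of Elspeth.
That's Aldric, Cassia, Dorin, Maren, and Oswin — 5 in all.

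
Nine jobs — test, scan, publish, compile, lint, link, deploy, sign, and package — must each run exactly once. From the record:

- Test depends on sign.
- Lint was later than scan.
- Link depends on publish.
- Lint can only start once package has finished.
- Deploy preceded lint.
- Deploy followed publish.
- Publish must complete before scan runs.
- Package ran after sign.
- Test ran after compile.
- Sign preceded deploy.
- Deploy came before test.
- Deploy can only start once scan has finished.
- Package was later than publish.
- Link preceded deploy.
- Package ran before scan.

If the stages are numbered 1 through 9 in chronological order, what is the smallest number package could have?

3

Publish and sign must both come before package — 2 forced predecessors.
Nothing else is forced ahead of package, so its earliest slot is position 2 + 1 = 3.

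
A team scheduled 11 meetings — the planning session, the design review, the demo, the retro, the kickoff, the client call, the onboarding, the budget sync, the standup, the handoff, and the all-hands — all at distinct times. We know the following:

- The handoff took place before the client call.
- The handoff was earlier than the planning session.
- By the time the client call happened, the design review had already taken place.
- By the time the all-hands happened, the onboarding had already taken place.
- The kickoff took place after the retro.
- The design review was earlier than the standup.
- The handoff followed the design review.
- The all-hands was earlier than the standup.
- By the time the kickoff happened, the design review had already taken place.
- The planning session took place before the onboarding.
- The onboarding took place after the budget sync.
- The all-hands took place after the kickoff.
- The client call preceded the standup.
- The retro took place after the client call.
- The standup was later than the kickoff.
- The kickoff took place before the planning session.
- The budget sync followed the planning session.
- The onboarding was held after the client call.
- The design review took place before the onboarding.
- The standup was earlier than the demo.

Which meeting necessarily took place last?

the demo

Every other meeting has a chain of constraints placing it before the demo, so the demo is last.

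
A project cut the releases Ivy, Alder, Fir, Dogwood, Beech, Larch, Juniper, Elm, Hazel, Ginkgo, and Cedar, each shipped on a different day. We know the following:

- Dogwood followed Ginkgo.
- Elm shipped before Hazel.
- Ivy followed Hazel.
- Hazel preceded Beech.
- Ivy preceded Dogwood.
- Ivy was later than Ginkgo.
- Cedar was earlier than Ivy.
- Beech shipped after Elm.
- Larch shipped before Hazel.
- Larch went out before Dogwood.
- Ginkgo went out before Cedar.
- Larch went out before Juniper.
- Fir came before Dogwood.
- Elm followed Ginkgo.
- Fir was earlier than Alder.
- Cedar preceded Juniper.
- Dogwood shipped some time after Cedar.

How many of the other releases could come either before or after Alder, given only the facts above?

Forced before Alder: Fir.
That leaves Beech, Cedar, Dogwood, Elm, Ginkgo, Hazel, Ivy, Juniper, and Larch with no forced order relative to Alder — 9.

9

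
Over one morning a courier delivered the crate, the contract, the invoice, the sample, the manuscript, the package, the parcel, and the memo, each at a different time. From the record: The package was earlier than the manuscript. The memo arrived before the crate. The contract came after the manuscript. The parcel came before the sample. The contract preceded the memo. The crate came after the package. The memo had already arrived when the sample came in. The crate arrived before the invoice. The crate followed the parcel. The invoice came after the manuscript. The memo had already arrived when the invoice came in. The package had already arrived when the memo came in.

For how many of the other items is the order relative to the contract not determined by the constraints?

Forced before the contract: the manuscript and the package; forced after the contract: the crate, the invoice, the memo, and the sample.
That leaves the parcel with no forced order relative to the contract — 1.

1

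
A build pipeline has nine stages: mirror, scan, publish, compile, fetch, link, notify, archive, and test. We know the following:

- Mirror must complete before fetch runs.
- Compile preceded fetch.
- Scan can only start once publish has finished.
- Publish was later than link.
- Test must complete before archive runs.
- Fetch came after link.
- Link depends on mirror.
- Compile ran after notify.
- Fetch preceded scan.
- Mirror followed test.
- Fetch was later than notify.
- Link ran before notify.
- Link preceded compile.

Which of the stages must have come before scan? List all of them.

Directly stated before scan: fetch and publish.
Compile reaches scan via compile → fetch → scan.
Link reaches scan via link → fetch → scan.
Mirror reaches scan via mirror → fetch → scan.
Likewise notify and test each reach scan by chaining the stated constraints.
No chain forces archive ahead of scan.

compile, fetch, link, mirror, notify, publish, test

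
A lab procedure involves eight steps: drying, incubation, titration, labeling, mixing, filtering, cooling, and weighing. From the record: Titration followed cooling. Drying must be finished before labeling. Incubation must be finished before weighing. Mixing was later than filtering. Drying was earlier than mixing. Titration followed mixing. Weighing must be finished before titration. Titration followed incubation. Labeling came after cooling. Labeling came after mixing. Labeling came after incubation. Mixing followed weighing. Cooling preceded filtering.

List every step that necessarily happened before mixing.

cooling, drying, filtering, incubation, weighing

Directly stated before mixing: drying, filtering, and weighing.
Cooling reaches mixing via cooling → filtering → mixing.
Incubation reaches mixing via incubation → weighing → mixing.
No chain forces labeling (or any of the others) ahead of mixing.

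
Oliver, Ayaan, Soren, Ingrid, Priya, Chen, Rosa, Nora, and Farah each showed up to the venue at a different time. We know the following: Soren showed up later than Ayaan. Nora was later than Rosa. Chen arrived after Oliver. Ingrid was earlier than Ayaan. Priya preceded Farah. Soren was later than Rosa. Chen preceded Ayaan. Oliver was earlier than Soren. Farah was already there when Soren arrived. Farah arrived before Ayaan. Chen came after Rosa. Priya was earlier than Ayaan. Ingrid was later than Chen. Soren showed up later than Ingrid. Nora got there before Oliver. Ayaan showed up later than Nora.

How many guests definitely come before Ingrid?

Directly stated before Ingrid: Chen.
Nora reaches Ingrid via Nora → Oliver → Chen → Ingrid.
Oliver reaches Ingrid via Oliver → Chen → Ingrid.
Rosa reaches Ingrid via Rosa → Chen → Ingrid.
That's Chen, Nora, Oliver, and Rosa — 4 in all.

4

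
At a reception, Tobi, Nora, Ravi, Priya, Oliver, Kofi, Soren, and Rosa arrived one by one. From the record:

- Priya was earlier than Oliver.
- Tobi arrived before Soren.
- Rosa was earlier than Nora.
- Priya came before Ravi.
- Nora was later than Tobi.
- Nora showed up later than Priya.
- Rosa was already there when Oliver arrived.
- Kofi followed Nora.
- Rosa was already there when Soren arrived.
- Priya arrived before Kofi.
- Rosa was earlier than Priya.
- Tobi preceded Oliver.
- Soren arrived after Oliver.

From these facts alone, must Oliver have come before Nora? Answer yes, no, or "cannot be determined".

cannot be determined

No chain of stated constraints runs from Oliver to Nora, and none runs from Nora to Oliver either.
So the relative order of Oliver and Nora is not fixed by the given facts.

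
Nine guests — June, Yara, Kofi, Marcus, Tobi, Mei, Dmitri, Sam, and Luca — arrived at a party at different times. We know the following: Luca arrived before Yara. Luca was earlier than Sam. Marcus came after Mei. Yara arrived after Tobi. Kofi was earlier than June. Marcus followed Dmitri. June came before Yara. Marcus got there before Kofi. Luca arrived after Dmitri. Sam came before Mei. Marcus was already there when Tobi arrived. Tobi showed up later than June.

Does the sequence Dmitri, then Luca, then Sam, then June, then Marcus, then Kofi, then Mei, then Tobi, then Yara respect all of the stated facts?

The constraints require Kofi before June, but in the proposed sequence June appears ahead of Kofi. That one violation is enough.

no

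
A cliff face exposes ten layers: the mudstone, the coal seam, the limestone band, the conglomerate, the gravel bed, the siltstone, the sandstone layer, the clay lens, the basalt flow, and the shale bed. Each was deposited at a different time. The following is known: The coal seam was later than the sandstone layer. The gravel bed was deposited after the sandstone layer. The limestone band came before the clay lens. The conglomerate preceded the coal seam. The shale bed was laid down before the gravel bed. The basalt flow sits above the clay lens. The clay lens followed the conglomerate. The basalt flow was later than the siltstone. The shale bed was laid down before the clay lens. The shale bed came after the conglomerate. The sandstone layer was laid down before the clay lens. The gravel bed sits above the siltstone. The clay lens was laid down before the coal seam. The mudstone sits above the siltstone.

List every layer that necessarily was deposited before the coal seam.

Directly stated before the coal seam: the clay lens, the conglomerate, and the sandstone layer.
The limestone band reaches the coal seam via the limestone band → the clay lens → the coal seam.
The shale bed reaches the coal seam via the shale bed → the clay lens → the coal seam.

the clay lens, the conglomerate, the limestone band, the sandstone layer, the shale bed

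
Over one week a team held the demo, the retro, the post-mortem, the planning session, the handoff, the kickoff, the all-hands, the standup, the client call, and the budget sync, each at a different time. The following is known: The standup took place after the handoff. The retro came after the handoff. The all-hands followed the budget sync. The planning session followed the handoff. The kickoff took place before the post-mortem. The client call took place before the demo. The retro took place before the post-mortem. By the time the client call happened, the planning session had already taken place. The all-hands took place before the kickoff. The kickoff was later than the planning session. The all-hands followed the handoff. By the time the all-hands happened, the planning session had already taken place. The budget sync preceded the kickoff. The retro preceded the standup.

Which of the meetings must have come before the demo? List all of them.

the client call, the handoff, the planning session

Directly stated before the demo: the client call.
The handoff reaches the demo via the handoff → the planning session → the client call → the demo.
The planning session reaches the demo via the planning session → the client call → the demo.
No chain forces the post-mortem (or any of the others) ahead of the demo.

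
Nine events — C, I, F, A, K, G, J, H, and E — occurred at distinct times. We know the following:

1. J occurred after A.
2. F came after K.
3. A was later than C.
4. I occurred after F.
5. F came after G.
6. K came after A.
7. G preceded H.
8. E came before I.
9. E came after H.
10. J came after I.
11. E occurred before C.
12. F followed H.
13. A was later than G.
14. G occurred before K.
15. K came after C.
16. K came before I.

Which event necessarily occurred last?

Every other event has a chain of constraints placing it before J, so J is last.

J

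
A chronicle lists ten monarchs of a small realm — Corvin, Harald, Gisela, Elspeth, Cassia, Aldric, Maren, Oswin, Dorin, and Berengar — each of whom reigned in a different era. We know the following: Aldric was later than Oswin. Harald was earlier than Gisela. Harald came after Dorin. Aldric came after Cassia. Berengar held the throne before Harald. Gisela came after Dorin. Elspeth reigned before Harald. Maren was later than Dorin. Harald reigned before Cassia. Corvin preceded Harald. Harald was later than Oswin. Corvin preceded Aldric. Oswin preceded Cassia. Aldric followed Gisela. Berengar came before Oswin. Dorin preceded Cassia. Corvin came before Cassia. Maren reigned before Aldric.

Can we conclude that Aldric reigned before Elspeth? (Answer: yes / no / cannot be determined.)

Tracing the constraints gives Elspeth → Harald → Cassia → Aldric, so Elspeth must come before Aldric.
That means Aldric cannot be before Elspeth.

no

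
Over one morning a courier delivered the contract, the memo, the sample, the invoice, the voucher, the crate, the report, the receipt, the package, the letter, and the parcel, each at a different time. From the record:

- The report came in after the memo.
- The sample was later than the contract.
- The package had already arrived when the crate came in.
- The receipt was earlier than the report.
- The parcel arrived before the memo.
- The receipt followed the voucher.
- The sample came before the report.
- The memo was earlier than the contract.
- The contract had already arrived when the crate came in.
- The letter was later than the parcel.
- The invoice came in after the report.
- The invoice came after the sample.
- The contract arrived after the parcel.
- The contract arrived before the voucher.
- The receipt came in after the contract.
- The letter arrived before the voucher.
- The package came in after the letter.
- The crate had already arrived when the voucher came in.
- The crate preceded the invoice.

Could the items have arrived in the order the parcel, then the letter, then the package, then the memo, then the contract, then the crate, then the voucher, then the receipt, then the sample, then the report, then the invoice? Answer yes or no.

yes

Check each stated constraint against the proposed order — e.g. the letter is ahead of the voucher; the memo is ahead of the report. Every pair is in the required order; nothing is violated.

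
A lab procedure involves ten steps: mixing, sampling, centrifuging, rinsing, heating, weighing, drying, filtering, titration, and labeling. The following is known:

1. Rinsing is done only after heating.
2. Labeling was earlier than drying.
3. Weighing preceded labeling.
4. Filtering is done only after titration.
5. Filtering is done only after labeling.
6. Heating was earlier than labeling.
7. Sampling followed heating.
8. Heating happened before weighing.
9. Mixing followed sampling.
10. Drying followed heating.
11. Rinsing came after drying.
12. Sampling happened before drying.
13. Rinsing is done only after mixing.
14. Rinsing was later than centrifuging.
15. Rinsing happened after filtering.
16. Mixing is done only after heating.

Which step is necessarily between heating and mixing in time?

sampling

Tracing the constraints gives heating → sampling → mixing, so sampling sits after heating and before mixing.
No other step is forced both after heating and before mixing.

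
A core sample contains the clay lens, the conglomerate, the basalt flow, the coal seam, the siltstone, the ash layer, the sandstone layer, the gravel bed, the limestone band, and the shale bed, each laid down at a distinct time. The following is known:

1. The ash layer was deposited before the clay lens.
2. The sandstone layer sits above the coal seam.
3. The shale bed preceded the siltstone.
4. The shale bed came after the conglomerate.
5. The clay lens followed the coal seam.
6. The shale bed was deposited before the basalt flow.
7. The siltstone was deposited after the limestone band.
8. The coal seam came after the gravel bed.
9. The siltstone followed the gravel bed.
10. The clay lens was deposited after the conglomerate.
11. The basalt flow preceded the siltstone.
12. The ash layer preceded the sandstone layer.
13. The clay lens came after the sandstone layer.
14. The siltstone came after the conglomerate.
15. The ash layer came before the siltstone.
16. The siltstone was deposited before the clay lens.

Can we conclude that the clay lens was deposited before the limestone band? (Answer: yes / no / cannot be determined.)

no

Tracing the constraints gives the limestone band → the siltstone → the clay lens, so the limestone band must come before the clay lens.
That means the clay lens cannot be before the limestone band.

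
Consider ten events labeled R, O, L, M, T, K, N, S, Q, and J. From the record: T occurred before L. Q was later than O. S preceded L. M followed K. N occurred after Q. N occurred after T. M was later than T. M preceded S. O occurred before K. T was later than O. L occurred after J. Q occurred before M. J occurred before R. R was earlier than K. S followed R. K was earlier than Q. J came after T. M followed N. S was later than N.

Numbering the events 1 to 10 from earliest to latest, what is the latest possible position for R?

4

R must come before K, L, M, N, Q, and S — 6 events forced after it.
Everything else can be placed before R in some valid order, so R can sit as late as position 10 − 6 = 4.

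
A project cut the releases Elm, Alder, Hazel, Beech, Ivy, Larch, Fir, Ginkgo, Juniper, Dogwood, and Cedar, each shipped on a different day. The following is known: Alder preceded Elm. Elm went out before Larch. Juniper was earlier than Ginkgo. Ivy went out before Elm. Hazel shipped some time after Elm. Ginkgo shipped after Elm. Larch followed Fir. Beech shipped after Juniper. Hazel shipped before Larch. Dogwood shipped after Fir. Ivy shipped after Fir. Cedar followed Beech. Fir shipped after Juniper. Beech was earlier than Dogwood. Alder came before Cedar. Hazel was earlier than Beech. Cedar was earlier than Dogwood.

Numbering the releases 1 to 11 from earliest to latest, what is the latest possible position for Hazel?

Hazel must come before Beech, Cedar, Dogwood, and Larch — 4 releases forced after it.
Everything else can be placed before Hazel in some valid order, so Hazel can sit as late as position 11 − 4 = 7.

7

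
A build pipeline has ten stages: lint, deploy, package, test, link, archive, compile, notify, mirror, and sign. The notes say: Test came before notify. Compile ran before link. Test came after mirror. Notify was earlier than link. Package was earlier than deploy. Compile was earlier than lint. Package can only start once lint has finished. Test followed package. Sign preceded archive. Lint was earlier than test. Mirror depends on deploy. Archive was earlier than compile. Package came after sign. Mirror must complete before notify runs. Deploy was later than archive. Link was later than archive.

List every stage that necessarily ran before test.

Directly stated before test: lint, mirror, and package.
Archive reaches test via archive → deploy → mirror → test.
Compile reaches test via compile → lint → test.
Deploy reaches test via deploy → mirror → test.
Likewise sign reaches test by chaining the stated constraints.

archive, compile, deploy, lint, mirror, package, sign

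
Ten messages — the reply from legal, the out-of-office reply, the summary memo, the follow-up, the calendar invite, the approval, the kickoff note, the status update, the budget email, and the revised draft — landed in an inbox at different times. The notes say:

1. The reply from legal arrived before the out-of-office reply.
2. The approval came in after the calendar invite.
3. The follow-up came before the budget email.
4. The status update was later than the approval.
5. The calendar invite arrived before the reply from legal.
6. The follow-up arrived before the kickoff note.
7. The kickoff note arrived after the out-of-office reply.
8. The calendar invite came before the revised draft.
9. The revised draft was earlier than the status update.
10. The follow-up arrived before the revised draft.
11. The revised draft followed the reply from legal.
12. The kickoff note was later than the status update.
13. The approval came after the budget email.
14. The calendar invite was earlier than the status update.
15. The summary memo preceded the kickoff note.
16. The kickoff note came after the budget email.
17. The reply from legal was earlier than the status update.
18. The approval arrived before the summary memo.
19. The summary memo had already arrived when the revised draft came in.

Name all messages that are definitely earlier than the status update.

the approval, the budget email, the calendar invite, the follow-up, the reply from legal, the revised draft, the summary memo

Directly stated before the status update: the approval, the calendar invite, the reply from legal, and the revised draft.
The budget email reaches the status update via the budget email → the approval → the status update.
The follow-up reaches the status update via the follow-up → the revised draft → the status update.
The summary memo reaches the status update via the summary memo → the revised draft → the status update.
No chain forces the kickoff note (or any of the others) ahead of the status update.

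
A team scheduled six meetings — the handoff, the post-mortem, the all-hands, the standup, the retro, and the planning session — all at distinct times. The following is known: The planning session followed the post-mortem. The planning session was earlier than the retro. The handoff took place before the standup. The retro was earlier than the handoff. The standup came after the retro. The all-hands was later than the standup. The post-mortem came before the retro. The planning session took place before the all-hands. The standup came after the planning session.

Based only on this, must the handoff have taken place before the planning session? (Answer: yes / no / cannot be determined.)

Tracing the constraints gives the planning session → the retro → the handoff, so the planning session must come before the handoff.
That means the handoff cannot be before the planning session.

no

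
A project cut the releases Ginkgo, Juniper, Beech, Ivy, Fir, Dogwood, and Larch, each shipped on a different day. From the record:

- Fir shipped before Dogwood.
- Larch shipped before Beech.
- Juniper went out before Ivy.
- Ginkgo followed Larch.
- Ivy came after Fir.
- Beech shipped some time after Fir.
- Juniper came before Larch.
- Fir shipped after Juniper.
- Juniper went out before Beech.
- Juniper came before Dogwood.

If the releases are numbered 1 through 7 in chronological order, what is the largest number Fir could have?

4

Fir must come before Beech, Dogwood, and Ivy — 3 releases forced after it.
Everything else can be placed before Fir in some valid order, so Fir can sit as late as position 7 − 3 = 4.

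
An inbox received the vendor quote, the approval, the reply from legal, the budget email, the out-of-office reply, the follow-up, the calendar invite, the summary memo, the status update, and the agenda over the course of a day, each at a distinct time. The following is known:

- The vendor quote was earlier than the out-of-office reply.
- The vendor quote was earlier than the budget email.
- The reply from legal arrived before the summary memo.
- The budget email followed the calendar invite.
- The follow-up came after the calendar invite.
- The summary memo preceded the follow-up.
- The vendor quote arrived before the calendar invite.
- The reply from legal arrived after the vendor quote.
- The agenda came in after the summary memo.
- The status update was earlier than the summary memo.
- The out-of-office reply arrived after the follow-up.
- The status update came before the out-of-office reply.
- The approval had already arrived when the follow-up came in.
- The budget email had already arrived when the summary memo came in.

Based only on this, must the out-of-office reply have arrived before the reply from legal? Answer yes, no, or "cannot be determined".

no

Tracing the constraints gives the reply from legal → the summary memo → the follow-up → the out-of-office reply, so the reply from legal must come before the out-of-office reply.
That means the out-of-office reply cannot be before the reply from legal.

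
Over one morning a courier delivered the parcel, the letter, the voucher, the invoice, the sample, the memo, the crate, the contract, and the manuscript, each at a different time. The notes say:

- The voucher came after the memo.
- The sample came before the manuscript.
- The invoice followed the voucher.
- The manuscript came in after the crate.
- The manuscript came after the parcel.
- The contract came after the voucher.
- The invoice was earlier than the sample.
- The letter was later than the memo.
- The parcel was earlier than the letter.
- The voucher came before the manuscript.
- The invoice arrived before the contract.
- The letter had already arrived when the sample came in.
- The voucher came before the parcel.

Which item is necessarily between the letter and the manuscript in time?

the sample

Tracing the constraints gives the letter → the sample → the manuscript, so the sample sits after the letter and before the manuscript.
No other item is forced both after the letter and before the manuscript.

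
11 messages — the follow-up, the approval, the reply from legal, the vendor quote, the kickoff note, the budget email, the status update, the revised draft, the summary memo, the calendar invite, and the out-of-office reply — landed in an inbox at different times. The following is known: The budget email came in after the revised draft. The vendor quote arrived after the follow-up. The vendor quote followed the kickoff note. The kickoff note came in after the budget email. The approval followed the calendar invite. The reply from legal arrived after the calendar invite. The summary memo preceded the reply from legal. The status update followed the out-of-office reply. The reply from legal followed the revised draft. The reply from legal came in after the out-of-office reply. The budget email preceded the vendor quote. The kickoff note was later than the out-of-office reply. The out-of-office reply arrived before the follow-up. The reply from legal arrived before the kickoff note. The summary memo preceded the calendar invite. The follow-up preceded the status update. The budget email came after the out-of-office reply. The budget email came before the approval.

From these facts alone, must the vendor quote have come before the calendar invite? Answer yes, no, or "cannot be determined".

no

Tracing the constraints gives the calendar invite → the reply from legal → the kickoff note → the vendor quote, so the calendar invite must come before the vendor quote.
That means the vendor quote cannot be before the calendar invite.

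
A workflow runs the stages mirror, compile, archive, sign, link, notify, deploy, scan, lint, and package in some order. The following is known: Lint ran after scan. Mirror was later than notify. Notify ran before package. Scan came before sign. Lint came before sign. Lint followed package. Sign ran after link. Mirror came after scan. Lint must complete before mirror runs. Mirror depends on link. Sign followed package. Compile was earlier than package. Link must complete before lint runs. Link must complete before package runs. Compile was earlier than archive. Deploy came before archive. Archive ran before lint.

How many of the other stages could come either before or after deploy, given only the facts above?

5

Forced after deploy: archive, lint, mirror, and sign.
That leaves compile, link, notify, package, and scan with no forced order relative to deploy — 5.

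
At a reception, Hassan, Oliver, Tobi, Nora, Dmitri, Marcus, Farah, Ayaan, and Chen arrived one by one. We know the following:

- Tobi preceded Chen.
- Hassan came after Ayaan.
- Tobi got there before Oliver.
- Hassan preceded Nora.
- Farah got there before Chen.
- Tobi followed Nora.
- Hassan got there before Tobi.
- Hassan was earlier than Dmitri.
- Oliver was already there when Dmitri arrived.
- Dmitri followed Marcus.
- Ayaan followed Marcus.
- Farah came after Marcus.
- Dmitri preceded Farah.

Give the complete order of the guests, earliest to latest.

The constraints fix every adjacent pair, so only one ordering works:
Marcus → Ayaan → Hassan → Nora → Tobi → Oliver → Dmitri → Farah → Chen.

Marcus, Ayaan, Hassan, Nora, Tobi, Oliver, Dmitri, Farah, Chen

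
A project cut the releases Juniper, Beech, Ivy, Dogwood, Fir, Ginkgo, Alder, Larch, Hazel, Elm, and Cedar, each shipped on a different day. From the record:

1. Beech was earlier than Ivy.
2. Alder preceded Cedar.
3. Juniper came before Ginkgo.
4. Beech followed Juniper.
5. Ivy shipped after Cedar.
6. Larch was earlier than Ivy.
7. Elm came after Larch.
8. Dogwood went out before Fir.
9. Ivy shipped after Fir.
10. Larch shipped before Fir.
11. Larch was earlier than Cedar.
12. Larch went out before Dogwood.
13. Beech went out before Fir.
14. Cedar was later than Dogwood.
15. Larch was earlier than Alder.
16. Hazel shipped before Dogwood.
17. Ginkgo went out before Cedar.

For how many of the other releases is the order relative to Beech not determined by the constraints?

7

Forced before Beech: Juniper; forced after Beech: Fir and Ivy.
That leaves Alder, Cedar, Dogwood, Elm, Ginkgo, Hazel, and Larch with no forced order relative to Beech — 7.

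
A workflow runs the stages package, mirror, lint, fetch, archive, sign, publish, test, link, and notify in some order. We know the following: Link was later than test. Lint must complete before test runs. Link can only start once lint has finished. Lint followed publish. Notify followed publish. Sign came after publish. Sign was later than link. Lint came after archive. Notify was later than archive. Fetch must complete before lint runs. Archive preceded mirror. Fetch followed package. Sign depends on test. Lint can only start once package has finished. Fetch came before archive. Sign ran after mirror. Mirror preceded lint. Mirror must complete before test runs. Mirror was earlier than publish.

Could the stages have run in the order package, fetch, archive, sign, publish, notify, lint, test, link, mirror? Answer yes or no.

no

The constraints require mirror before sign, but in the proposed sequence sign appears ahead of mirror. That one violation is enough.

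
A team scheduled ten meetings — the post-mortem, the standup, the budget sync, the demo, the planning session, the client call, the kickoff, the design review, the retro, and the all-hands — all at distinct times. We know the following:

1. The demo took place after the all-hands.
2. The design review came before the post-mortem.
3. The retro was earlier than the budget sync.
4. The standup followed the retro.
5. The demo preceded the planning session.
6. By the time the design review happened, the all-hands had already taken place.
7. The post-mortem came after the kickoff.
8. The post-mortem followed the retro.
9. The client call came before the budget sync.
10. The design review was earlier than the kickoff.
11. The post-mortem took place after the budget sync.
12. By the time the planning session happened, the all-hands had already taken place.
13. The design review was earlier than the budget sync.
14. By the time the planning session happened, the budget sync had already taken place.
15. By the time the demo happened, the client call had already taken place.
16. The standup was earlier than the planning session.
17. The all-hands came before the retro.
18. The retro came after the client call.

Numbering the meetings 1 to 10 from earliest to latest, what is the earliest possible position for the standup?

The all-hands, the client call, and the retro must all come before the standup — 3 forced predecessors.
Nothing else is forced ahead of the standup, so its earliest slot is position 3 + 1 = 4.

4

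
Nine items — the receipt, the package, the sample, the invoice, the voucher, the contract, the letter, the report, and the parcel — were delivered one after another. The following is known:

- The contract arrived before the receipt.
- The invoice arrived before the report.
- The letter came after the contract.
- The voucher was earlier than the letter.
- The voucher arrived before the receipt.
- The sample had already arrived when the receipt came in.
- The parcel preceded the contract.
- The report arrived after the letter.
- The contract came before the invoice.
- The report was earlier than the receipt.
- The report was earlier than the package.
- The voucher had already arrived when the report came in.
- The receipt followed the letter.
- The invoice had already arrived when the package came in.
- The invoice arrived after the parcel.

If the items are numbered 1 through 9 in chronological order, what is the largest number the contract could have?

The contract must come before the invoice, the letter, the package, the receipt, and the report — 5 items forced after it.
Everything else can be placed before the contract in some valid order, so the contract can sit as late as position 9 − 5 = 4.

4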